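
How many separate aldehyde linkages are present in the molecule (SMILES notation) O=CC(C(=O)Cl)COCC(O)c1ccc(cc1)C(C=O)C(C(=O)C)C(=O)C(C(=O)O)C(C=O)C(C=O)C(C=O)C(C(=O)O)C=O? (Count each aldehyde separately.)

Reading the structure from left to right:
  OHC: terminal –CHO: carbonyl C bonded to H and C → aldehyde.
  CH(COCl): pendant –C(=O)X: carbonyl C bonded to C and halogen → acyl halide.
  CH2OCH2: C–O–C with sp³ carbons on both sides and no adjacent C=O → ether.
  CH(OH): –OH on an sp³ carbon → alcohol (secondary).
  C6H4: para-disubstituted benzene ring → arene.
  CH(CHO): pendant –CHO: carbonyl C bonded to C and H → aldehyde.
  CH(COCH3): pendant –COCH3: carbonyl C bonded to two carbons → ketone.
  CO: –C(=O)– with carbon on both sides → ketone.
  CH(COOH): pendant –COOH: carbonyl C bonded to C and –OH → carboxylic acid.
  CH(CHO): pendant –CHO: carbonyl C bonded to C and H → aldehyde.
  CH(CHO): pendant –CHO: carbonyl C bonded to C and H → aldehyde.
  CH(CHO): pendant –CHO: carbonyl C bonded to C and H → aldehyde.
  CH(COOH): pendant –COOH: carbonyl C bonded to C and –OH → carboxylic acid.
  CHO: terminal –CHO: carbonyl C bonded to H and C → aldehyde.
Aldehyde appears at: OHC, CH(CHO), CH(CHO), CH(CHO), CH(CHO), CHO → 6.

6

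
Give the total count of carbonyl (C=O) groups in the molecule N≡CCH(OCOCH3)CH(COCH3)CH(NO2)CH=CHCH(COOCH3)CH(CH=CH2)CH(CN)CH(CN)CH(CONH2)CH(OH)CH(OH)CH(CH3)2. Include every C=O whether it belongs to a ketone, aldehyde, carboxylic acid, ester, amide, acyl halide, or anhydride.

CH(OCOCH3): ester, 1 C=O (running total 1).
CH(COCH3): ketone, 1 C=O (running total 2).
CH(COOCH3): ester, 1 C=O (running total 3).
CH(CONH2): amide, 1 C=O (running total 4).

4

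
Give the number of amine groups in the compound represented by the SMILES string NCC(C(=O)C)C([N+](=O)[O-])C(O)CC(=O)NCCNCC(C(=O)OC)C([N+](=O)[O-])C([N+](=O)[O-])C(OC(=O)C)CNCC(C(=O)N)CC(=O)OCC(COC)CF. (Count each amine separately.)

Working along the chain:
  H2NCH2: –NH2 on an sp³ carbon with no adjacent C=O → amine.
  CH(COCH3): pendant –COCH3: carbonyl C bonded to two carbons → ketone.
  CH(NO2): –NO2 on an sp³ carbon → nitro (the N=O is not a carbonyl).
  CH(OH): –OH on an sp³ carbon → alcohol (secondary).
  CH2CONHCH2: –C(=O)–N– linkage → amide (the N is not an amine).
  CH2NHCH2: C–N–C with sp³ carbons and no adjacent C=O → amine (secondary).
  CH(COOCH3): pendant –COOCH3: carbonyl C bonded to C and –OCH3 → ester.
  CH(NO2): –NO2 on an sp³ carbon → nitro (the N=O is not a carbonyl).
  CH(NO2): –NO2 on an sp³ carbon → nitro (the N=O is not a carbonyl).
  CH(OCOCH3): pendant –OC(=O)CH3: an acyloxy group → ester.
  CH2NHCH2: C–N–C with sp³ carbons and no adjacent C=O → amine (secondary).
  CH(CONH2): pendant –CONH2: carbonyl C bonded to C and N → amide.
  CH2COOCH2: –C(=O)–O–C with C on the carbonyl side → ester.
  CH(CH2OCH3): pendant –CH2OCH3: C–O–C linkage → ether.
  CH2F: halogen on an sp³ carbon → alkyl halide.
Amine appears at: H2NCH2, CH2NHCH2, CH2NHCH2 → 3.

3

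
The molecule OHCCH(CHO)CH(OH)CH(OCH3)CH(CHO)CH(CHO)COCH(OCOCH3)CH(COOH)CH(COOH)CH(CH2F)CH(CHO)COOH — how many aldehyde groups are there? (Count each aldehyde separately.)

5

Working along the chain:
  OHC: terminal –CHO: carbonyl C bonded to H and C → aldehyde.
  CH(CHO): pendant –CHO: carbonyl C bonded to C and H → aldehyde.
  CH(OH): –OH on an sp³ carbon → alcohol (secondary).
  CH(OCH3): pendant –OCH3: C–O–C with sp³ C, no adjacent C=O → ether.
  CH(CHO): pendant –CHO: carbonyl C bonded to C and H → aldehyde.
  CH(CHO): pendant –CHO: carbonyl C bonded to C and H → aldehyde.
  CO: –C(=O)– with carbon on both sides → ketone.
  CH(OCOCH3): pendant –OC(=O)CH3: an acyloxy group → ester.
  CH(COOH): pendant –COOH: carbonyl C bonded to C and –OH → carboxylic acid.
  CH(COOH): pendant –COOH: carbonyl C bonded to C and –OH → carboxylic acid.
  CH(CH2F): pendant –CH2X: halogen on sp³ carbon → alkyl halide.
  CH(CHO): pendant –CHO: carbonyl C bonded to C and H → aldehyde.
  COOH: –COOH: carbonyl C bonded to –OH and C → carboxylic acid (the –OH is not a separate alcohol).
Aldehyde appears at: OHC, CH(CHO), CH(CHO), CH(CHO), CH(CHO) → 5.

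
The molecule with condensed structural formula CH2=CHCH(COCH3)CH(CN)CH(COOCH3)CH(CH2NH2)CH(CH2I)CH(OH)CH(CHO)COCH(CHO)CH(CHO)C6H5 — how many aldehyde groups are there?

Working along the chain:
  CH2=CH: C=C double bond → alkene.
  CH(COCH3): pendant –COCH3: carbonyl C bonded to two carbons → ketone.
  CH(CN): pendant –C≡N: nitrile.
  CH(COOCH3): pendant –COOCH3: carbonyl C bonded to C and –OCH3 → ester.
  CH(CH2NH2): pendant –CH2NH2: N on sp³ C, no adjacent C=O → amine.
  CH(CH2I): pendant –CH2X: halogen on sp³ carbon → alkyl halide.
  CH(OH): –OH on an sp³ carbon → alcohol (secondary).
  CH(CHO): pendant –CHO: carbonyl C bonded to C and H → aldehyde.
  CO: –C(=O)– with carbon on both sides → ketone.
  CH(CHO): pendant –CHO: carbonyl C bonded to C and H → aldehyde.
  CH(CHO): pendant –CHO: carbonyl C bonded to C and H → aldehyde.
  C6H5: –C6H5 phenyl ring → arene.
Aldehyde appears at: CH(CHO), CH(CHO), CH(CHO) → 3.

3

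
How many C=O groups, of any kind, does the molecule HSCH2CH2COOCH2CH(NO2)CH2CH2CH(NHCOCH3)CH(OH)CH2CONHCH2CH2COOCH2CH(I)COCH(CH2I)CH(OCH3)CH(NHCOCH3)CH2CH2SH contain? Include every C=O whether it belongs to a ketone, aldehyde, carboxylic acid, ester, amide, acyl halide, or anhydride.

CH2COOCH2: ester, 1 C=O (running total 1).
CH(NHCOCH3): amide, 1 C=O (running total 2).
CH2CONHCH2: amide, 1 C=O (running total 3).
CH2COOCH2: ester, 1 C=O (running total 4).
CO: ketone, 1 C=O (running total 5).
CH(NHCOCH3): amide, 1 C=O (running total 6).

6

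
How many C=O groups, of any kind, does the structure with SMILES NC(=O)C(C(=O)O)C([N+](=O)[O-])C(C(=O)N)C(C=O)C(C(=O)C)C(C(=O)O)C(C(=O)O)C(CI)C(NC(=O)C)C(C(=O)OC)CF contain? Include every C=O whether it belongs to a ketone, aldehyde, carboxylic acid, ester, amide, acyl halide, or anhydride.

H2NCO: amide, 1 C=O (running total 1).
CH(COOH): carboxylic acid, 1 C=O (running total 2).
CH(CONH2): amide, 1 C=O (running total 3).
CH(CHO): aldehyde, 1 C=O (running total 4).
CH(COCH3): ketone, 1 C=O (running total 5).
CH(COOH): carboxylic acid, 1 C=O (running total 6).
CH(COOH): carboxylic acid, 1 C=O (running total 7).
CH(NHCOCH3): amide, 1 C=O (running total 8).
CH(COOCH3): ester, 1 C=O (running total 9).

9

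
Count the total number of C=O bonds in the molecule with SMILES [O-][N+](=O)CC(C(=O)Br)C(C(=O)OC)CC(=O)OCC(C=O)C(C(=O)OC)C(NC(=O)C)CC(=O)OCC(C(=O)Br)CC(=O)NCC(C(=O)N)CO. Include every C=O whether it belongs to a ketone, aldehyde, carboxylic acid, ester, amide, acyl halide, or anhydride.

CH(COBr): acyl halide, 1 C=O (running total 1).
CH(COOCH3): ester, 1 C=O (running total 2).
CH2COOCH2: ester, 1 C=O (running total 3).
CH(CHO): aldehyde, 1 C=O (running total 4).
CH(COOCH3): ester, 1 C=O (running total 5).
CH(NHCOCH3): amide, 1 C=O (running total 6).
CH2COOCH2: ester, 1 C=O (running total 7).
CH(COBr): acyl halide, 1 C=O (running total 8).
CH2CONHCH2: amide, 1 C=O (running total 9).
CH(CONH2): amide, 1 C=O (running total 10).

10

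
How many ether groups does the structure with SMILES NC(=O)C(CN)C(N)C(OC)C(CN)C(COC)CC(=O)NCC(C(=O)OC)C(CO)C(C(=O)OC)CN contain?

2

Reading the structure from left to right:
  H2NCO: –C(=O)NH2: carbonyl C bonded to C and to N → amide (the N is not a separate amine).
  CH(CH2NH2): pendant –CH2NH2: N on sp³ C, no adjacent C=O → amine.
  CH(NH2): –NH2 on an sp³ carbon with no adjacent C=O → amine.
  CH(OCH3): pendant –OCH3: C–O–C with sp³ C, no adjacent C=O → ether.
  CH(CH2NH2): pendant –CH2NH2: N on sp³ C, no adjacent C=O → amine.
  CH(CH2OCH3): pendant –CH2OCH3: C–O–C linkage → ether.
  CH2CONHCH2: –C(=O)–N– linkage → amide (the N is not an amine).
  CH(COOCH3): pendant –COOCH3: carbonyl C bonded to C and –OCH3 → ester.
  CH(CH2OH): pendant –CH2OH on an sp³ backbone C → alcohol.
  CH(COOCH3): pendant –COOCH3: carbonyl C bonded to C and –OCH3 → ester.
  CH2NH2: –NH2 on an sp³ carbon with no adjacent C=O → amine.
Ether appears at: CH(OCH3), CH(CH2OCH3) → 2.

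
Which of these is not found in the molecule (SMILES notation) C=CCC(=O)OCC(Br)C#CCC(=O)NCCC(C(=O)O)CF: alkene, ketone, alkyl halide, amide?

alkene: present (CH2=CH — C=C double bond → alkene).
amide: present (CH2CONHCH2 — –C(=O)–N– linkage → amide (the N is not an amine)).
alkyl halide: present (CH(Br) — halogen on an sp³ carbon → alkyl halide).
ketone: absent. In CH2COOCH2, the C=O is bonded to an –O–C group, which defines an ester, not a ketone. In CH2CONHCH2, the C=O is bonded to nitrogen, which defines an amide, not a ketone. In CH(COOH), the C=O bears an –OH, making it a carboxylic acid rather than a ketone.

ketone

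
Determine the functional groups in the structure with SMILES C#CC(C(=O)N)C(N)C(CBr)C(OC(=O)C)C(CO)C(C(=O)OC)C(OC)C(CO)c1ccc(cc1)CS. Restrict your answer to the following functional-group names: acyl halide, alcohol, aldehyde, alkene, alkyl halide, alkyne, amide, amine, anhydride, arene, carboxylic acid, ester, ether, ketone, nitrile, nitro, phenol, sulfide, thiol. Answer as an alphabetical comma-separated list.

alcohol, alkyl halide, alkyne, amide, amine, arene, ester, ether, thiol

C≡C triple bond → alkyne.
pendant –CONH2: carbonyl C bonded to C and N → amide.
–NH2 on an sp³ carbon with no adjacent C=O → amine.
pendant –CH2X: halogen on sp³ carbon → alkyl halide.
pendant –OC(=O)CH3: an acyloxy group → ester.
pendant –CH2OH on an sp³ backbone C → alcohol.
pendant –COOCH3: carbonyl C bonded to C and –OCH3 → ester.
pendant –OCH3: C–O–C with sp³ C, no adjacent C=O → ether.
pendant –CH2OH on an sp³ backbone C → alcohol.
para-disubstituted benzene ring → arene.
–SH on an sp³ carbon → thiol.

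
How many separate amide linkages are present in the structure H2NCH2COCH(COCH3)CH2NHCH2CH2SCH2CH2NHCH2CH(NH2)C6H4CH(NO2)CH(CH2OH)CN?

0

–NH2 on an sp³ carbon with no adjacent C=O → amine.
–C(=O)– with carbon on both sides → ketone.
pendant –COCH3: carbonyl C bonded to two carbons → ketone.
C–N–C with sp³ carbons and no adjacent C=O → amine (secondary).
C–S–C linkage → sulfide (thioether).
C–N–C with sp³ carbons and no adjacent C=O → amine (secondary).
–NH2 on an sp³ carbon with no adjacent C=O → amine.
para-disubstituted benzene ring → arene.
–NO2 on an sp³ carbon → nitro (the N=O is not a carbonyl).
pendant –CH2OH on an sp³ backbone C → alcohol.
–C≡N: carbon triple-bonded to nitrogen → nitrile.
No segment is a amide: H2NCH2 is amine, not amide; CH2NHCH2 is amine, not amide; CH2NHCH2 is amine, not amide. → 0.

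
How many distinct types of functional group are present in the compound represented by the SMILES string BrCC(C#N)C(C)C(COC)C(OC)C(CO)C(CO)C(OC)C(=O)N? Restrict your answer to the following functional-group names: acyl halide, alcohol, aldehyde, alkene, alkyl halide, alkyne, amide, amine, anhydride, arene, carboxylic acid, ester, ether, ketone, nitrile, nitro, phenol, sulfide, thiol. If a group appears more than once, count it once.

halogen on an sp³ carbon → alkyl halide.
pendant –C≡N: nitrile.
pendant –CH2OCH3: C–O–C linkage → ether.
pendant –OCH3: C–O–C with sp³ C, no adjacent C=O → ether.
pendant –CH2OH on an sp³ backbone C → alcohol.
pendant –CH2OH on an sp³ backbone C → alcohol.
pendant –OCH3: C–O–C with sp³ C, no adjacent C=O → ether.
–C(=O)NH2: carbonyl C bonded to C and to N → amide (the N is not a separate amine).
Distinct types present: alcohol, alkyl halide, amide, ether, nitrile.

5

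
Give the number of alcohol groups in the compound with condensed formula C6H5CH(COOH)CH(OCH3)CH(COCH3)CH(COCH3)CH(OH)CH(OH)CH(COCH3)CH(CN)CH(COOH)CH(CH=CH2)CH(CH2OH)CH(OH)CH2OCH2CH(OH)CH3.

5

Reading the structure from left to right:
  C6H5: C6H5– phenyl ring → arene.
  CH(COOH): pendant –COOH: carbonyl C bonded to C and –OH → carboxylic acid.
  CH(OCH3): pendant –OCH3: C–O–C with sp³ C, no adjacent C=O → ether.
  CH(COCH3): pendant –COCH3: carbonyl C bonded to two carbons → ketone.
  CH(COCH3): pendant –COCH3: carbonyl C bonded to two carbons → ketone.
  CH(OH): –OH on an sp³ carbon → alcohol (secondary).
  CH(OH): –OH on an sp³ carbon → alcohol (secondary).
  CH(COCH3): pendant –COCH3: carbonyl C bonded to two carbons → ketone.
  CH(CN): pendant –C≡N: nitrile.
  CH(COOH): pendant –COOH: carbonyl C bonded to C and –OH → carboxylic acid.
  CH(CH=CH2): pendant –CH=CH2: C=C double bond → alkene.
  CH(CH2OH): pendant –CH2OH on an sp³ backbone C → alcohol.
  CH(OH): –OH on an sp³ carbon → alcohol (secondary).
  CH2OCH2: C–O–C with sp³ carbons on both sides and no adjacent C=O → ether.
  CH(OH): –OH on an sp³ carbon → alcohol (secondary).
Alcohol appears at: CH(OH), CH(OH), CH(CH2OH), CH(OH), CH(OH) → 5.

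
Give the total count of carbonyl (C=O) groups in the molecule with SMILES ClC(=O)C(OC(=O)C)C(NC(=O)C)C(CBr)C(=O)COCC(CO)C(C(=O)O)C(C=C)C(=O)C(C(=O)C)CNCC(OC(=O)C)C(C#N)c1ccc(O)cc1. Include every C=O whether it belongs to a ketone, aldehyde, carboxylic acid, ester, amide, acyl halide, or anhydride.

ClCO: acyl halide, 1 C=O (running total 1).
CH(OCOCH3): ester, 1 C=O (running total 2).
CH(NHCOCH3): amide, 1 C=O (running total 3).
CO: ketone, 1 C=O (running total 4).
CH(COOH): carboxylic acid, 1 C=O (running total 5).
CO: ketone, 1 C=O (running total 6).
CH(COCH3): ketone, 1 C=O (running total 7).
CH(OCOCH3): ester, 1 C=O (running total 8).

8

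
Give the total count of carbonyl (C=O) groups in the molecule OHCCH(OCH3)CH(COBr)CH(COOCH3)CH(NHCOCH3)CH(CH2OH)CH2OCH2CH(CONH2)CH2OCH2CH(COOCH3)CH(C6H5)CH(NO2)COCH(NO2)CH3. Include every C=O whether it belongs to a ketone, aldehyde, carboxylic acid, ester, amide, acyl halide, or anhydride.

7

OHC: aldehyde, 1 C=O (running total 1).
CH(COBr): acyl halide, 1 C=O (running total 2).
CH(COOCH3): ester, 1 C=O (running total 3).
CH(NHCOCH3): amide, 1 C=O (running total 4).
CH(CONH2): amide, 1 C=O (running total 5).
CH(COOCH3): ester, 1 C=O (running total 6).
CO: ketone, 1 C=O (running total 7).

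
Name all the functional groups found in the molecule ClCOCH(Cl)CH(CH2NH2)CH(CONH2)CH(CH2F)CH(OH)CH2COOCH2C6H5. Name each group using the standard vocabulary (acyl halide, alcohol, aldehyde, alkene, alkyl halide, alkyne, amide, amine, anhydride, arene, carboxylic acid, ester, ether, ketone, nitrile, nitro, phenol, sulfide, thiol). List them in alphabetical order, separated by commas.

acyl halide, alcohol, alkyl halide, amide, amine, arene, ester

Working along the chain:
  ClCO: –C(=O)Cl: carbonyl C bonded to C and to a halogen → acyl halide (not alkyl halide).
  CH(Cl): halogen on an sp³ carbon → alkyl halide.
  CH(CH2NH2): pendant –CH2NH2: N on sp³ C, no adjacent C=O → amine.
  CH(CONH2): pendant –CONH2: carbonyl C bonded to C and N → amide.
  CH(CH2F): pendant –CH2X: halogen on sp³ carbon → alkyl halide.
  CH(OH): –OH on an sp³ carbon → alcohol (secondary).
  CH2COOCH2: –C(=O)–O–C with C on the carbonyl side → ester.
  C6H5: –C6H5 phenyl ring → arene.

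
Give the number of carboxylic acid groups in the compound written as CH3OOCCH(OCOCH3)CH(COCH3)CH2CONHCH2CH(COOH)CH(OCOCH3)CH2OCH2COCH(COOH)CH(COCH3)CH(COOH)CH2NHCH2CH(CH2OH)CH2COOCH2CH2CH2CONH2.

CH3O–C(=O)–: carbonyl C bonded to C and to –OCH3 → ester (not ketone + ether).
pendant –OC(=O)CH3: an acyloxy group → ester.
pendant –COCH3: carbonyl C bonded to two carbons → ketone.
–C(=O)–N– linkage → amide (the N is not an amine).
pendant –COOH: carbonyl C bonded to C and –OH → carboxylic acid.
pendant –OC(=O)CH3: an acyloxy group → ester.
C–O–C with sp³ carbons on both sides and no adjacent C=O → ether.
–C(=O)– with carbon on both sides → ketone.
pendant –COOH: carbonyl C bonded to C and –OH → carboxylic acid.
pendant –COCH3: carbonyl C bonded to two carbons → ketone.
pendant –COOH: carbonyl C bonded to C and –OH → carboxylic acid.
C–N–C with sp³ carbons and no adjacent C=O → amine (secondary).
pendant –CH2OH on an sp³ backbone C → alcohol.
–C(=O)–O–C with C on the carbonyl side → ester.
–C(=O)NH2: carbonyl C bonded to C and to N → amide (the N is not a separate amine).
Carboxylic acid appears at: CH(COOH), CH(COOH), CH(COOH) → 3.

3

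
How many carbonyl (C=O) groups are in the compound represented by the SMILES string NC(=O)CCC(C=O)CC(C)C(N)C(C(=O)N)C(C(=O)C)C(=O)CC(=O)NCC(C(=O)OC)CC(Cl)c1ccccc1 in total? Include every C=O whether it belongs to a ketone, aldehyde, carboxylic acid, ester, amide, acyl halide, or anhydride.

7

H2NCO: amide, 1 C=O (running total 1).
CH(CHO): aldehyde, 1 C=O (running total 2).
CH(CONH2): amide, 1 C=O (running total 3).
CH(COCH3): ketone, 1 C=O (running total 4).
CO: ketone, 1 C=O (running total 5).
CH2CONHCH2: amide, 1 C=O (running total 6).
CH(COOCH3): ester, 1 C=O (running total 7).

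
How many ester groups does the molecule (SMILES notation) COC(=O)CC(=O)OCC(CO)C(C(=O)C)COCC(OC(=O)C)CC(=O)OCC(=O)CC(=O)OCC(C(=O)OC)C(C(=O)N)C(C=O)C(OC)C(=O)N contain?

CH3O–C(=O)–: carbonyl C bonded to C and to –OCH3 → ester (not ketone + ether).
–C(=O)–O–C with C on the carbonyl side → ester.
pendant –CH2OH on an sp³ backbone C → alcohol.
pendant –COCH3: carbonyl C bonded to two carbons → ketone.
C–O–C with sp³ carbons on both sides and no adjacent C=O → ether.
pendant –OC(=O)CH3: an acyloxy group → ester.
–C(=O)–O–C with C on the carbonyl side → ester.
–C(=O)– with carbon on both sides → ketone.
–C(=O)–O–C with C on the carbonyl side → ester.
pendant –COOCH3: carbonyl C bonded to C and –OCH3 → ester.
pendant –CONH2: carbonyl C bonded to C and N → amide.
pendant –CHO: carbonyl C bonded to C and H → aldehyde.
pendant –OCH3: C–O–C with sp³ C, no adjacent C=O → ether.
–C(=O)NH2: carbonyl C bonded to C and to N → amide (the N is not a separate amine).
Ester appears at: CH3OOC, CH2COOCH2, CH(OCOCH3), CH2COOCH2, CH2COOCH2, CH(COOCH3) → 6.

6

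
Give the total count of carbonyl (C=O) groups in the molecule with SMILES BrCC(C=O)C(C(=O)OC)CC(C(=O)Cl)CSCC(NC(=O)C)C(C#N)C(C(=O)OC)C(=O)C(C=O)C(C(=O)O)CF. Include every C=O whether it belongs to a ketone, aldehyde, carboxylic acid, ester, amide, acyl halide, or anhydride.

8

CH(CHO): aldehyde, 1 C=O (running total 1).
CH(COOCH3): ester, 1 C=O (running total 2).
CH(COCl): acyl halide, 1 C=O (running total 3).
CH(NHCOCH3): amide, 1 C=O (running total 4).
CH(COOCH3): ester, 1 C=O (running total 5).
CO: ketone, 1 C=O (running total 6).
CH(CHO): aldehyde, 1 C=O (running total 7).
CH(COOH): carboxylic acid, 1 C=O (running total 8).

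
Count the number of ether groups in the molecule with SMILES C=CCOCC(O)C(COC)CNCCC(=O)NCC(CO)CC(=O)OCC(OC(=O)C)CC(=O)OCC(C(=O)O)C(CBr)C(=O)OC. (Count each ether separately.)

C=C double bond → alkene.
C–O–C with sp³ carbons on both sides and no adjacent C=O → ether.
–OH on an sp³ carbon → alcohol (secondary).
pendant –CH2OCH3: C–O–C linkage → ether.
C–N–C with sp³ carbons and no adjacent C=O → amine (secondary).
–C(=O)–N– linkage → amide (the N is not an amine).
pendant –CH2OH on an sp³ backbone C → alcohol.
–C(=O)–O–C with C on the carbonyl side → ester.
pendant –OC(=O)CH3: an acyloxy group → ester.
–C(=O)–O–C with C on the carbonyl side → ester.
pendant –COOH: carbonyl C bonded to C and –OH → carboxylic acid.
pendant –CH2X: halogen on sp³ carbon → alkyl halide.
–C(=O)OCH3: carbonyl C bonded to C and to –OCH3 → ester (not ketone + ether).
Ether appears at: CH2OCH2, CH(CH2OCH3) → 2.

2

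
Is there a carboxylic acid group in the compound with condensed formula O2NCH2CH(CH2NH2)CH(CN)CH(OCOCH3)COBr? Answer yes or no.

Working along the chain:
  O2NCH2: –NO2 on carbon → nitro group.
  CH(CH2NH2): pendant –CH2NH2: N on sp³ C, no adjacent C=O → amine.
  CH(CN): pendant –C≡N: nitrile.
  CH(OCOCH3): pendant –OC(=O)CH3: an acyloxy group → ester.
  COBr: –C(=O)Br: carbonyl C bonded to C and to a halogen → acyl halide (not alkyl halide).
In CH(OCOCH3), the acyl oxygen is bonded to carbon (–O–C), not to H, so this is an ester.
The groups actually present are: acyl halide, amine, ester, nitrile, nitro.

no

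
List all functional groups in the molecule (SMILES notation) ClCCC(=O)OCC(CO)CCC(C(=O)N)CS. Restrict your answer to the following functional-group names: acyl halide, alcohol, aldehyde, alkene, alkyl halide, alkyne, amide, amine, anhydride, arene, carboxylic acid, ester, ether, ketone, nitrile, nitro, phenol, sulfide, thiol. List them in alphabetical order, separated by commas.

alcohol, alkyl halide, amide, ester, thiol

Working along the chain:
  ClCH2: halogen on an sp³ carbon → alkyl halide.
  CH2COOCH2: –C(=O)–O–C with C on the carbonyl side → ester.
  CH(CH2OH): pendant –CH2OH on an sp³ backbone C → alcohol.
  CH(CONH2): pendant –CONH2: carbonyl C bonded to C and N → amide.
  CH2SH: –SH on an sp³ carbon → thiol.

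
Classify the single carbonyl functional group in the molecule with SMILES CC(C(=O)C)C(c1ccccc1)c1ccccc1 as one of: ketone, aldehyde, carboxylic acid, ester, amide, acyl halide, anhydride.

ketone

The carbonyl is in the CH(COCH3) segment: pendant –COCH3: carbonyl C bonded to two carbons → ketone.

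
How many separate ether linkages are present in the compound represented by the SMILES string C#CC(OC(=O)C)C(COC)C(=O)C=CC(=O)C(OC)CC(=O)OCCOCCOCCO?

4

C≡C triple bond → alkyne.
pendant –OC(=O)CH3: an acyloxy group → ester.
pendant –CH2OCH3: C–O–C linkage → ether.
–C(=O)– with carbon on both sides → ketone.
C=C double bond → alkene.
–C(=O)– with carbon on both sides → ketone.
pendant –OCH3: C–O–C with sp³ C, no adjacent C=O → ether.
–C(=O)–O–C with C on the carbonyl side → ester.
C–O–C with sp³ carbons on both sides and no adjacent C=O → ether.
C–O–C with sp³ carbons on both sides and no adjacent C=O → ether.
–OH on an sp³ carbon → alcohol.
Ether appears at: CH(CH2OCH3), CH(OCH3), CH2OCH2, CH2OCH2 → 4.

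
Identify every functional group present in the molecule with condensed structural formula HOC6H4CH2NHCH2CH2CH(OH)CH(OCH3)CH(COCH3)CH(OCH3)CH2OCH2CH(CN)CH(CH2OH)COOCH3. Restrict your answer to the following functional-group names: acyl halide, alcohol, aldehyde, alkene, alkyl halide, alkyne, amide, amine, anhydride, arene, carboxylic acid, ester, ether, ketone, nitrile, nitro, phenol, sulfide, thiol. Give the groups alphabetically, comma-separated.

alcohol, amine, arene, ester, ether, ketone, nitrile, phenol

Taking each segment in turn:
  HOC6H4: –OH attached directly to an aromatic ring → phenol (not alcohol); the ring itself is an arene.
  CH2NHCH2: C–N–C with sp³ carbons and no adjacent C=O → amine (secondary).
  CH(OH): –OH on an sp³ carbon → alcohol (secondary).
  CH(OCH3): pendant –OCH3: C–O–C with sp³ C, no adjacent C=O → ether.
  CH(COCH3): pendant –COCH3: carbonyl C bonded to two carbons → ketone.
  CH(OCH3): pendant –OCH3: C–O–C with sp³ C, no adjacent C=O → ether.
  CH2OCH2: C–O–C with sp³ carbons on both sides and no adjacent C=O → ether.
  CH(CN): pendant –C≡N: nitrile.
  CH(CH2OH): pendant –CH2OH on an sp³ backbone C → alcohol.
  COOCH3: –C(=O)OCH3: carbonyl C bonded to C and to –OCH3 → ester (not ketone + ether).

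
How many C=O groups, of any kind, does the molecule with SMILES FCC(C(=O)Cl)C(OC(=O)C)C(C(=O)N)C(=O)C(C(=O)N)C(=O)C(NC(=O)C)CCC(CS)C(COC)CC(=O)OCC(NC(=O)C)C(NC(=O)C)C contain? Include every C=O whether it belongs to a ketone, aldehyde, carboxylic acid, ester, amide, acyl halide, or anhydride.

CH(COCl): acyl halide, 1 C=O (running total 1).
CH(OCOCH3): ester, 1 C=O (running total 2).
CH(CONH2): amide, 1 C=O (running total 3).
CO: ketone, 1 C=O (running total 4).
CH(CONH2): amide, 1 C=O (running total 5).
CO: ketone, 1 C=O (running total 6).
CH(NHCOCH3): amide, 1 C=O (running total 7).
CH2COOCH2: ester, 1 C=O (running total 8).
CH(NHCOCH3): amide, 1 C=O (running total 9).
CH(NHCOCH3): amide, 1 C=O (running total 10).

10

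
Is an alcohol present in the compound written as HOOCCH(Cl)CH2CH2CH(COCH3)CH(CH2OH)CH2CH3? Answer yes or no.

yes

–COOH: carbonyl C bonded to –OH and C → carboxylic acid (the –OH is not a separate alcohol).
halogen on an sp³ carbon → alkyl halide.
pendant –COCH3: carbonyl C bonded to two carbons → ketone.
pendant –CH2OH on an sp³ backbone C → alcohol.
The CH(CH2OH) segment supplies the alcohol: pendant –CH2OH on an sp³ backbone C → alcohol.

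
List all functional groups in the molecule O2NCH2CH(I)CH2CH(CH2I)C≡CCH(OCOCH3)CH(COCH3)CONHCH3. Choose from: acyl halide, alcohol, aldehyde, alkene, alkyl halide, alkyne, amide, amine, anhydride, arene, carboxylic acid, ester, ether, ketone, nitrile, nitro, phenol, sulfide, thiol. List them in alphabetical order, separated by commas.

alkyl halide, alkyne, amide, ester, ketone, nitro

–NO2 on carbon → nitro group.
halogen on an sp³ carbon → alkyl halide.
pendant –CH2X: halogen on sp³ carbon → alkyl halide.
C≡C triple bond → alkyne.
pendant –OC(=O)CH3: an acyloxy group → ester.
pendant –COCH3: carbonyl C bonded to two carbons → ketone.
–C(=O)NHCH3: carbonyl C bonded to C and to N → amide (the N is not an amine).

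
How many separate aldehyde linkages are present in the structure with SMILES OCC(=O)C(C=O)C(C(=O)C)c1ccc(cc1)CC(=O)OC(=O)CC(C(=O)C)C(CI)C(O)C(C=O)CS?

2

Taking each segment in turn:
  HOCH2: HO– on an sp³ carbon → alcohol.
  CO: –C(=O)– with carbon on both sides → ketone.
  CH(CHO): pendant –CHO: carbonyl C bonded to C and H → aldehyde.
  CH(COCH3): pendant –COCH3: carbonyl C bonded to two carbons → ketone.
  C6H4: para-disubstituted benzene ring → arene.
  CH2CO-O-COCH2: two acyl groups sharing one oxygen, –C(=O)–O–C(=O)– → anhydride.
  CH(COCH3): pendant –COCH3: carbonyl C bonded to two carbons → ketone.
  CH(CH2I): pendant –CH2X: halogen on sp³ carbon → alkyl halide.
  CH(OH): –OH on an sp³ carbon → alcohol (secondary).
  CH(CHO): pendant –CHO: carbonyl C bonded to C and H → aldehyde.
  CH2SH: –SH on an sp³ carbon → thiol.
Aldehyde appears at: CH(CHO), CH(CHO) → 2.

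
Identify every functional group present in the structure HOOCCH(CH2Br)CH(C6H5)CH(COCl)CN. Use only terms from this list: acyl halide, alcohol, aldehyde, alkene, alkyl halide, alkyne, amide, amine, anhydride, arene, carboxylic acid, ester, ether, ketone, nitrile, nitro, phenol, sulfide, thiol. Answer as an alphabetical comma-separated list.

acyl halide, alkyl halide, arene, carboxylic acid, nitrile

–COOH: carbonyl C bonded to –OH and C → carboxylic acid (the –OH is not a separate alcohol).
pendant –CH2X: halogen on sp³ carbon → alkyl halide.
pendant –C6H5: benzene ring → arene.
pendant –C(=O)X: carbonyl C bonded to C and halogen → acyl halide.
–C≡N: carbon triple-bonded to nitrogen → nitrile.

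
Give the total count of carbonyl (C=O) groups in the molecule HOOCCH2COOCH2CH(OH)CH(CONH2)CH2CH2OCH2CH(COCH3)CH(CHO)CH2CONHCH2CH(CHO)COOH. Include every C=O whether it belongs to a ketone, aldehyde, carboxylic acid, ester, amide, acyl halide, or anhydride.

HOOC: carboxylic acid, 1 C=O (running total 1).
CH2COOCH2: ester, 1 C=O (running total 2).
CH(CONH2): amide, 1 C=O (running total 3).
CH(COCH3): ketone, 1 C=O (running total 4).
CH(CHO): aldehyde, 1 C=O (running total 5).
CH2CONHCH2: amide, 1 C=O (running total 6).
CH(CHO): aldehyde, 1 C=O (running total 7).
COOH: carboxylic acid, 1 C=O (running total 8).

8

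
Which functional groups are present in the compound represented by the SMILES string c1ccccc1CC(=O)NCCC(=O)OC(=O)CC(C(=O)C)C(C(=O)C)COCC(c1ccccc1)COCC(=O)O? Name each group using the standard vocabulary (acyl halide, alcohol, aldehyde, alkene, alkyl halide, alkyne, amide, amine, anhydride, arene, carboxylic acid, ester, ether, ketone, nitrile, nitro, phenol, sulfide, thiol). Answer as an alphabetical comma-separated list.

amide, anhydride, arene, carboxylic acid, ether, ketone

C6H5– phenyl ring → arene.
–C(=O)–N– linkage → amide (the N is not an amine).
two acyl groups sharing one oxygen, –C(=O)–O–C(=O)– → anhydride.
pendant –COCH3: carbonyl C bonded to two carbons → ketone.
pendant –COCH3: carbonyl C bonded to two carbons → ketone.
C–O–C with sp³ carbons on both sides and no adjacent C=O → ether.
pendant –C6H5: benzene ring → arene.
C–O–C with sp³ carbons on both sides and no adjacent C=O → ether.
–COOH: carbonyl C bonded to –OH and C → carboxylic acid (the –OH is not a separate alcohol).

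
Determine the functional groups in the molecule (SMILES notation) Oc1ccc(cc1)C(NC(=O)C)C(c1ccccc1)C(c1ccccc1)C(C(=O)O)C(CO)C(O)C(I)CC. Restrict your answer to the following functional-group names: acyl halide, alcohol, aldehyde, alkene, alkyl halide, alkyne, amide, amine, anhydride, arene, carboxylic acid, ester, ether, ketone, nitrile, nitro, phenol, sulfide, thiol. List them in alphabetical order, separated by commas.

alcohol, alkyl halide, amide, arene, carboxylic acid, phenol

–OH attached directly to an aromatic ring → phenol (not alcohol); the ring itself is an arene.
pendant –NHC(=O)CH3: N bonded to a carbonyl → amide (not amine).
pendant –C6H5: benzene ring → arene.
pendant –C6H5: benzene ring → arene.
pendant –COOH: carbonyl C bonded to C and –OH → carboxylic acid.
pendant –CH2OH on an sp³ backbone C → alcohol.
–OH on an sp³ carbon → alcohol (secondary).
halogen on an sp³ carbon → alkyl halide.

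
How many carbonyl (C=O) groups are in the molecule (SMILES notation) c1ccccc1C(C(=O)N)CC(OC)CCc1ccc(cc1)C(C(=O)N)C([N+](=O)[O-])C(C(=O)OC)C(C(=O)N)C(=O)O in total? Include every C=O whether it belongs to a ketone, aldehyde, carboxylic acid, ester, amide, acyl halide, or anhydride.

CH(CONH2): amide, 1 C=O (running total 1).
CH(CONH2): amide, 1 C=O (running total 2).
CH(COOCH3): ester, 1 C=O (running total 3).
CH(CONH2): amide, 1 C=O (running total 4).
COOH: carboxylic acid, 1 C=O (running total 5).

5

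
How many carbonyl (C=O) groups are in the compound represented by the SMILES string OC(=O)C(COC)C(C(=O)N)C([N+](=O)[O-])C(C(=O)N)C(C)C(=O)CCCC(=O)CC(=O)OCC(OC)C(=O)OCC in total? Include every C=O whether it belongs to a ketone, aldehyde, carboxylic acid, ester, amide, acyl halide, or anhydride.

7

HOOC: carboxylic acid, 1 C=O (running total 1).
CH(CONH2): amide, 1 C=O (running total 2).
CH(CONH2): amide, 1 C=O (running total 3).
CO: ketone, 1 C=O (running total 4).
CO: ketone, 1 C=O (running total 5).
CH2COOCH2: ester, 1 C=O (running total 6).
COOCH2CH3: ester, 1 C=O (running total 7).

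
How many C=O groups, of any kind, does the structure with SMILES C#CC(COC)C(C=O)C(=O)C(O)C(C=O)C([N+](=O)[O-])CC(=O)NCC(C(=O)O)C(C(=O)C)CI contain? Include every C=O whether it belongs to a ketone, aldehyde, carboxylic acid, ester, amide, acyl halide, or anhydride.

6

CH(CHO): aldehyde, 1 C=O (running total 1).
CO: ketone, 1 C=O (running total 2).
CH(CHO): aldehyde, 1 C=O (running total 3).
CH2CONHCH2: amide, 1 C=O (running total 4).
CH(COOH): carboxylic acid, 1 C=O (running total 5).
CH(COCH3): ketone, 1 C=O (running total 6).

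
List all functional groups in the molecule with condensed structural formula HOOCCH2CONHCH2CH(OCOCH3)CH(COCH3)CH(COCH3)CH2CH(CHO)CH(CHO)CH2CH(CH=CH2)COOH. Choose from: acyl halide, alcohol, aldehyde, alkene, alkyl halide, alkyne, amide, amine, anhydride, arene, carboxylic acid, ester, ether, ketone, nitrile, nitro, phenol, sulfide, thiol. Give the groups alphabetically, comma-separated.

–COOH: carbonyl C bonded to –OH and C → carboxylic acid (the –OH is not a separate alcohol).
–C(=O)–N– linkage → amide (the N is not an amine).
pendant –OC(=O)CH3: an acyloxy group → ester.
pendant –COCH3: carbonyl C bonded to two carbons → ketone.
pendant –COCH3: carbonyl C bonded to two carbons → ketone.
pendant –CHO: carbonyl C bonded to C and H → aldehyde.
pendant –CHO: carbonyl C bonded to C and H → aldehyde.
pendant –CH=CH2: C=C double bond → alkene.
–COOH: carbonyl C bonded to –OH and C → carboxylic acid (the –OH is not a separate alcohol).

aldehyde, alkene, amide, carboxylic acid, ester, ketone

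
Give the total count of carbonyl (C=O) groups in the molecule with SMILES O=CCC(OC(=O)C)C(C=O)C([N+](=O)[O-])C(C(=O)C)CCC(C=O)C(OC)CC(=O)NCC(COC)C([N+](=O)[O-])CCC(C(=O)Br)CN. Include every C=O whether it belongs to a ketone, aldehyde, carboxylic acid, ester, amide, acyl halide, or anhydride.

OHC: aldehyde, 1 C=O (running total 1).
CH(OCOCH3): ester, 1 C=O (running total 2).
CH(CHO): aldehyde, 1 C=O (running total 3).
CH(COCH3): ketone, 1 C=O (running total 4).
CH(CHO): aldehyde, 1 C=O (running total 5).
CH2CONHCH2: amide, 1 C=O (running total 6).
CH(COBr): acyl halide, 1 C=O (running total 7).

7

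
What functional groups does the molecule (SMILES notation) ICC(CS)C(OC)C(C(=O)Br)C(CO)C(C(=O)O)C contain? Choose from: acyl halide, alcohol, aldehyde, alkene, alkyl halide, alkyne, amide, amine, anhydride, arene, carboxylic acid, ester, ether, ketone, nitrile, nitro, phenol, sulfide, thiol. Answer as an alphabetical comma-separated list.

halogen on an sp³ carbon → alkyl halide.
pendant –CH2SH → thiol.
pendant –OCH3: C–O–C with sp³ C, no adjacent C=O → ether.
pendant –C(=O)X: carbonyl C bonded to C and halogen → acyl halide.
pendant –CH2OH on an sp³ backbone C → alcohol.
pendant –COOH: carbonyl C bonded to C and –OH → carboxylic acid.

acyl halide, alcohol, alkyl halide, carboxylic acid, ether, thiol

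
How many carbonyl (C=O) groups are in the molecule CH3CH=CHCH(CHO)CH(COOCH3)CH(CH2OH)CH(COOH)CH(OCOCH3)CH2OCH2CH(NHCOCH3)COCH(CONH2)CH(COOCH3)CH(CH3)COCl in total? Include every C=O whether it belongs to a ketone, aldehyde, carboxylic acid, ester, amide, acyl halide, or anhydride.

CH(CHO): aldehyde, 1 C=O (running total 1).
CH(COOCH3): ester, 1 C=O (running total 2).
CH(COOH): carboxylic acid, 1 C=O (running total 3).
CH(OCOCH3): ester, 1 C=O (running total 4).
CH(NHCOCH3): amide, 1 C=O (running total 5).
CO: ketone, 1 C=O (running total 6).
CH(CONH2): amide, 1 C=O (running total 7).
CH(COOCH3): ester, 1 C=O (running total 8).
COCl: acyl halide, 1 C=O (running total 9).

9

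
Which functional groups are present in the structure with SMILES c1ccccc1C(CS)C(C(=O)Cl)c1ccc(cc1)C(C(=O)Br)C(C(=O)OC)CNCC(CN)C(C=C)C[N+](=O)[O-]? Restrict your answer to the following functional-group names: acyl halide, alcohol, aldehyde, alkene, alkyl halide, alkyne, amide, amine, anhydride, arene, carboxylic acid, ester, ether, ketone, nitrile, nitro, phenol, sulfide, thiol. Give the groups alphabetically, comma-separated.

acyl halide, alkene, amine, arene, ester, nitro, thiol

C6H5– phenyl ring → arene.
pendant –CH2SH → thiol.
pendant –C(=O)X: carbonyl C bonded to C and halogen → acyl halide.
para-disubstituted benzene ring → arene.
pendant –C(=O)X: carbonyl C bonded to C and halogen → acyl halide.
pendant –COOCH3: carbonyl C bonded to C and –OCH3 → ester.
C–N–C with sp³ carbons and no adjacent C=O → amine (secondary).
pendant –CH2NH2: N on sp³ C, no adjacent C=O → amine.
pendant –CH=CH2: C=C double bond → alkene.
–NO2 on carbon → nitro group.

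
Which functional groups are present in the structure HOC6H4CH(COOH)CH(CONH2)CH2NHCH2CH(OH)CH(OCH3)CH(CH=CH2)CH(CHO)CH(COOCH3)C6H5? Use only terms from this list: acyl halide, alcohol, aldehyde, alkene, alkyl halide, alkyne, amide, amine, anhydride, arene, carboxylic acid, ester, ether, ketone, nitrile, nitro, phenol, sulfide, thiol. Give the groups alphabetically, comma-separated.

–OH attached directly to an aromatic ring → phenol (not alcohol); the ring itself is an arene.
pendant –COOH: carbonyl C bonded to C and –OH → carboxylic acid.
pendant –CONH2: carbonyl C bonded to C and N → amide.
C–N–C with sp³ carbons and no adjacent C=O → amine (secondary).
–OH on an sp³ carbon → alcohol (secondary).
pendant –OCH3: C–O–C with sp³ C, no adjacent C=O → ether.
pendant –CH=CH2: C=C double bond → alkene.
pendant –CHO: carbonyl C bonded to C and H → aldehyde.
pendant –COOCH3: carbonyl C bonded to C and –OCH3 → ester.
–C6H5 phenyl ring → arene.

alcohol, aldehyde, alkene, amide, amine, arene, carboxylic acid, ester, ether, phenol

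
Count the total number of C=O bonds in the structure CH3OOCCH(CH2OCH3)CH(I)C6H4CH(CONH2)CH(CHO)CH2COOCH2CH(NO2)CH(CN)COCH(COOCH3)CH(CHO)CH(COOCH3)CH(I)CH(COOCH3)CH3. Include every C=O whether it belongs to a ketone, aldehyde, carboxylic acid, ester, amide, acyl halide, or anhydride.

CH3OOC: ester, 1 C=O (running total 1).
CH(CONH2): amide, 1 C=O (running total 2).
CH(CHO): aldehyde, 1 C=O (running total 3).
CH2COOCH2: ester, 1 C=O (running total 4).
CO: ketone, 1 C=O (running total 5).
CH(COOCH3): ester, 1 C=O (running total 6).
CH(CHO): aldehyde, 1 C=O (running total 7).
CH(COOCH3): ester, 1 C=O (running total 8).
CH(COOCH3): ester, 1 C=O (running total 9).

9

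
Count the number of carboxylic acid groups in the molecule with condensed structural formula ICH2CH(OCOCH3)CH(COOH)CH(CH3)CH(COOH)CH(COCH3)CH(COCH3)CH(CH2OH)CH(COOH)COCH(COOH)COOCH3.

4

Reading the structure from left to right:
  ICH2: halogen on an sp³ carbon → alkyl halide.
  CH(OCOCH3): pendant –OC(=O)CH3: an acyloxy group → ester.
  CH(COOH): pendant –COOH: carbonyl C bonded to C and –OH → carboxylic acid.
  CH(COOH): pendant –COOH: carbonyl C bonded to C and –OH → carboxylic acid.
  CH(COCH3): pendant –COCH3: carbonyl C bonded to two carbons → ketone.
  CH(COCH3): pendant –COCH3: carbonyl C bonded to two carbons → ketone.
  CH(CH2OH): pendant –CH2OH on an sp³ backbone C → alcohol.
  CH(COOH): pendant –COOH: carbonyl C bonded to C and –OH → carboxylic acid.
  CO: –C(=O)– with carbon on both sides → ketone.
  CH(COOH): pendant –COOH: carbonyl C bonded to C and –OH → carboxylic acid.
  COOCH3: –C(=O)OCH3: carbonyl C bonded to C and to –OCH3 → ester (not ketone + ether).
Carboxylic acid appears at: CH(COOH), CH(COOH), CH(COOH), CH(COOH) → 4.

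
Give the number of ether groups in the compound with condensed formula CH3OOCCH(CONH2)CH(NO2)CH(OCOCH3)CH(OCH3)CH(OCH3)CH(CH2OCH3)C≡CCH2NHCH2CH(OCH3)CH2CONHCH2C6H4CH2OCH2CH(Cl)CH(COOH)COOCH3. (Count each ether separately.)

5

Working along the chain:
  CH3OOC: CH3O–C(=O)–: carbonyl C bonded to C and to –OCH3 → ester (not ketone + ether).
  CH(CONH2): pendant –CONH2: carbonyl C bonded to C and N → amide.
  CH(NO2): –NO2 on an sp³ carbon → nitro (the N=O is not a carbonyl).
  CH(OCOCH3): pendant –OC(=O)CH3: an acyloxy group → ester.
  CH(OCH3): pendant –OCH3: C–O–C with sp³ C, no adjacent C=O → ether.
  CH(OCH3): pendant –OCH3: C–O–C with sp³ C, no adjacent C=O → ether.
  CH(CH2OCH3): pendant –CH2OCH3: C–O–C linkage → ether.
  C≡C: C≡C triple bond → alkyne.
  CH2NHCH2: C–N–C with sp³ carbons and no adjacent C=O → amine (secondary).
  CH(OCH3): pendant –OCH3: C–O–C with sp³ C, no adjacent C=O → ether.
  CH2CONHCH2: –C(=O)–N– linkage → amide (the N is not an amine).
  C6H4: para-disubstituted benzene ring → arene.
  CH2OCH2: C–O–C with sp³ carbons on both sides and no adjacent C=O → ether.
  CH(Cl): halogen on an sp³ carbon → alkyl halide.
  CH(COOH): pendant –COOH: carbonyl C bonded to C and –OH → carboxylic acid.
  COOCH3: –C(=O)OCH3: carbonyl C bonded to C and to –OCH3 → ester (not ketone + ether).
Ether appears at: CH(OCH3), CH(OCH3), CH(CH2OCH3), CH(OCH3), CH2OCH2 → 5.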